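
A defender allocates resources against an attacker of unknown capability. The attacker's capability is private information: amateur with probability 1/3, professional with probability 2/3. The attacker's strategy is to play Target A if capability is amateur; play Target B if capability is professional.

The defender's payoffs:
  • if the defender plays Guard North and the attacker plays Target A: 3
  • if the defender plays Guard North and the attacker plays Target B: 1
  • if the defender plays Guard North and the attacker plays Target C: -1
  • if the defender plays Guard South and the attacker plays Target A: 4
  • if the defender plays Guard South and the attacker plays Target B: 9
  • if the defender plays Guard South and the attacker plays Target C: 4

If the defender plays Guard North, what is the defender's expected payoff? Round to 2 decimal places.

Take the expectation over the attacker's capability, weighting each type's action by its prior probability.
E[Guard North] = 1/3·3 + 2/3·1 = 1 + 2/3 = 5/3

1.67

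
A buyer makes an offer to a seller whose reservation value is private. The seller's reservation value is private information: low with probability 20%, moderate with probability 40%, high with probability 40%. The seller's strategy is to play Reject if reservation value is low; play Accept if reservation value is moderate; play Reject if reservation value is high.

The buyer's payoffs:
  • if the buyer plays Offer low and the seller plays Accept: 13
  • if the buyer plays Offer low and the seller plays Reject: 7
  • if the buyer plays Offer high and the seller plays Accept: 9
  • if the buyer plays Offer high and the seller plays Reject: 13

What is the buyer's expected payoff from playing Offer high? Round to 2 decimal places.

Take the expectation over the seller's reservation value, weighting each type's action by its prior probability.
E[Offer high] = 0.2·13 + 0.4·9 + 0.4·13 = 2.6 + 3.6 + 5.2 = 11.4

11.40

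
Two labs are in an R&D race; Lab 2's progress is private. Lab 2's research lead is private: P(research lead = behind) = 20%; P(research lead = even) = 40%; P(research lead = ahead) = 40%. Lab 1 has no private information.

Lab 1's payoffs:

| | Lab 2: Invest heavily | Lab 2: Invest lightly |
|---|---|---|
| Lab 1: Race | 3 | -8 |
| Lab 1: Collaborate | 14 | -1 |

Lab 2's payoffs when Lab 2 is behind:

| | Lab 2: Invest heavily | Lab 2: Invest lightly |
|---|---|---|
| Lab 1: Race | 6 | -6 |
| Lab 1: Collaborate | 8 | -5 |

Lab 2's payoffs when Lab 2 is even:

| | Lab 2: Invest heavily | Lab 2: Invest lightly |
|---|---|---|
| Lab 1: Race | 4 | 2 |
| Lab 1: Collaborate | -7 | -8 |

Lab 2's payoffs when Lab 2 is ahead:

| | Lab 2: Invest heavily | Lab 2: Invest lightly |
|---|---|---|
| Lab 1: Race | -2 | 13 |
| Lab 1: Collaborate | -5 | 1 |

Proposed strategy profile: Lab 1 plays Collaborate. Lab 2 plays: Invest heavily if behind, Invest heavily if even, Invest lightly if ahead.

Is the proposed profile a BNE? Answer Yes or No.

Yes

A profile is a BNE iff every type of every player is best-responding given beliefs about the other side.
Lab 1 plays Collaborate: E[Collaborate] = 0.2·(14) + 0.4·(14) + 0.4·(-1) = 8; E[Race] = -1.4. Best-responding. ✓
Lab 2 (research lead behind), facing Collaborate: Invest heavily gives 8, Invest lightly gives -5. Proposed Invest heavily is best. ✓
Lab 2 (research lead even), facing Collaborate: Invest heavily gives -7, Invest lightly gives -8. Proposed Invest heavily is best. ✓
Lab 2 (research lead ahead), facing Collaborate: Invest heavily gives -5, Invest lightly gives 1. Proposed Invest lightly is best. ✓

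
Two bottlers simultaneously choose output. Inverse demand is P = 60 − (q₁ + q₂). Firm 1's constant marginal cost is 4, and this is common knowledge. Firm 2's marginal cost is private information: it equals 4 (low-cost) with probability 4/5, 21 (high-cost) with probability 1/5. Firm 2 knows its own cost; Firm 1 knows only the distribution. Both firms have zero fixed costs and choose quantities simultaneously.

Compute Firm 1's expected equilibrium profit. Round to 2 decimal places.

392.04

Type-c best response for Firm 2: q₂(c) = (60 − c)/2 − q₁/2.
Firm 1 maximizes expected profit; its first-order condition is 60 − 2q₁ − E[q₂] − 4 = 0.
Substituting E[q₂] and solving: E[c₂] = 7.4, so q₁ = (60 − 2·4 + 7.4)/3 = 19.8.
E[P] = 60 − (q₁ + E[q₂]) = 23.8; Firm 1's expected profit = (E[P] − 4)·q₁ = (23.8 − 4)·19.8 = 392.04.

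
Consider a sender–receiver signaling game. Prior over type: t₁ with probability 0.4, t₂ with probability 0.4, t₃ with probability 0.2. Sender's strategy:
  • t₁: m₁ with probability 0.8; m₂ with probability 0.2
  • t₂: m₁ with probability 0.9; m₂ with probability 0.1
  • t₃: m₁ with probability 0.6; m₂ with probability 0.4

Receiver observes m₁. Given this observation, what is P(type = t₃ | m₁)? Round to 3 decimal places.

P(m₁) = 0.4·0.8 + 0.4·0.9 + 0.2·0.6 = 0.8
P(t₃ | m₁) = (0.2·0.6) / 0.8 = 0.12 / 0.8 = 0.15

0.150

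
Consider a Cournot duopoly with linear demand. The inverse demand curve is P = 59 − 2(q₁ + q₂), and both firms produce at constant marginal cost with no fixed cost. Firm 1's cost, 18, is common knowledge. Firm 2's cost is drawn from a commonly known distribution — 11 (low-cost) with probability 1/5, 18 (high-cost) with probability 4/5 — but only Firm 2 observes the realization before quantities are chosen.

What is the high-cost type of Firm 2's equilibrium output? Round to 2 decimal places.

6.95

Each type of Firm 2 best-responds to q₁; Firm 1 best-responds to the expected q₂ over Firm 2's types.
Firm 2 with cost c maximizes (59 − 2(q₁+q₂) − c)·q₂, giving q₂(c) = (59 − c − 2q₁)/4.
E[c₂] = 1/5·11 + 4/5·18 = 16.6
Firm 1's FOC against E[q₂] yields q₁ = (59 − 2·18 + E[c₂])/6 = (59 − 36 + 16.6)/6 = 6.6.
q₂(high-cost) = (59 − 18 − 2·6.6)/4 = 6.95.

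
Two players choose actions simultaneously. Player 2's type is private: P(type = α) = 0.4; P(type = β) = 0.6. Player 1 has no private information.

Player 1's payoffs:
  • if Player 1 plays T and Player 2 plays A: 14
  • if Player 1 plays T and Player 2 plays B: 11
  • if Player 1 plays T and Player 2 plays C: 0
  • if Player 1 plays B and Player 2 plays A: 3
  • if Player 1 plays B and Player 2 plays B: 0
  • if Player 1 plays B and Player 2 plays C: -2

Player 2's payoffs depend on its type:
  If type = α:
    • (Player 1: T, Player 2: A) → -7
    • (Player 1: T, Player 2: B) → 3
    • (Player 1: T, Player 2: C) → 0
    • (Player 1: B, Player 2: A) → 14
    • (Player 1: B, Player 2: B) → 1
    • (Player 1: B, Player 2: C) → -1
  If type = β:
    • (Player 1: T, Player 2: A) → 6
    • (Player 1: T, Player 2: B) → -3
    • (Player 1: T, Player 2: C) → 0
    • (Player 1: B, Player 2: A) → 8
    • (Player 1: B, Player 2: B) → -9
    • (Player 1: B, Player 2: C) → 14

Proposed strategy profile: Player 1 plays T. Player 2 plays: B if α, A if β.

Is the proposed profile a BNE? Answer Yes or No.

A profile is a BNE iff every type of every player is best-responding given beliefs about the other side.
Player 1 plays T: E[T] = 0.4·(11) + 0.6·(14) = 12.8; E[B] = 1.8. Best-responding. ✓
Player 2 (type α), facing T: A gives -7, B gives 3, C gives 0. Proposed B is best. ✓
Player 2 (type β), facing T: A gives 6, B gives -3, C gives 0. Proposed A is best. ✓

Yes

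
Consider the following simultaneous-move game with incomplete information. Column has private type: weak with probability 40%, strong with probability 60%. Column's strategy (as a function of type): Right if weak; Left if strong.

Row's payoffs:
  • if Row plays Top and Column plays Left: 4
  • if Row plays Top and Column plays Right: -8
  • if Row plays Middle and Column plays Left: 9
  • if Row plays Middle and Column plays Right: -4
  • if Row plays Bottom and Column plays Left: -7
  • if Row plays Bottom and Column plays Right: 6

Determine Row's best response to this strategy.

Middle

E[Top] = 0.4·(-8) + 0.6·(4) = -0.8
E[Middle] = 0.4·(-4) + 0.6·(9) = 3.8
E[Bottom] = 0.4·(6) + 0.6·(-7) = -1.8
Best response: Middle (3.8 is the largest).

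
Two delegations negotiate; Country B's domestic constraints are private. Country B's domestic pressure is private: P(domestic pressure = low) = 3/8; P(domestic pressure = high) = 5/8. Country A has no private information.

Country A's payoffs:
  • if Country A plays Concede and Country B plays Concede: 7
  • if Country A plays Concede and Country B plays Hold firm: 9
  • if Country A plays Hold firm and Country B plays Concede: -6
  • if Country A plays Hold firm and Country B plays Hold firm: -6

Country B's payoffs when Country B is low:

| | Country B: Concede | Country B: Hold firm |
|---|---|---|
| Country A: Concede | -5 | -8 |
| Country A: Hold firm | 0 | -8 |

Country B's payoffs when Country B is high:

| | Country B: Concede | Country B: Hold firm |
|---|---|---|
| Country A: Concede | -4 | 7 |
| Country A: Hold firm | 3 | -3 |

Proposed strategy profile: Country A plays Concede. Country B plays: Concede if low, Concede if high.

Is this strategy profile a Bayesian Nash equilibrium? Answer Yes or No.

A profile is a BNE iff every type of every player is best-responding given beliefs about the other side.
Country A plays Concede: E[Concede] = 3/8·(7) + 5/8·(7) = 7; E[Hold firm] = -6. Best-responding. ✓
Country B (domestic pressure low), facing Concede: Concede gives -5, Hold firm gives -8. Proposed Concede is best. ✓
Country B (domestic pressure high), facing Concede: Concede gives -4, Hold firm gives 7. Proposed Concede is not best — profitable deviation exists. ✗

No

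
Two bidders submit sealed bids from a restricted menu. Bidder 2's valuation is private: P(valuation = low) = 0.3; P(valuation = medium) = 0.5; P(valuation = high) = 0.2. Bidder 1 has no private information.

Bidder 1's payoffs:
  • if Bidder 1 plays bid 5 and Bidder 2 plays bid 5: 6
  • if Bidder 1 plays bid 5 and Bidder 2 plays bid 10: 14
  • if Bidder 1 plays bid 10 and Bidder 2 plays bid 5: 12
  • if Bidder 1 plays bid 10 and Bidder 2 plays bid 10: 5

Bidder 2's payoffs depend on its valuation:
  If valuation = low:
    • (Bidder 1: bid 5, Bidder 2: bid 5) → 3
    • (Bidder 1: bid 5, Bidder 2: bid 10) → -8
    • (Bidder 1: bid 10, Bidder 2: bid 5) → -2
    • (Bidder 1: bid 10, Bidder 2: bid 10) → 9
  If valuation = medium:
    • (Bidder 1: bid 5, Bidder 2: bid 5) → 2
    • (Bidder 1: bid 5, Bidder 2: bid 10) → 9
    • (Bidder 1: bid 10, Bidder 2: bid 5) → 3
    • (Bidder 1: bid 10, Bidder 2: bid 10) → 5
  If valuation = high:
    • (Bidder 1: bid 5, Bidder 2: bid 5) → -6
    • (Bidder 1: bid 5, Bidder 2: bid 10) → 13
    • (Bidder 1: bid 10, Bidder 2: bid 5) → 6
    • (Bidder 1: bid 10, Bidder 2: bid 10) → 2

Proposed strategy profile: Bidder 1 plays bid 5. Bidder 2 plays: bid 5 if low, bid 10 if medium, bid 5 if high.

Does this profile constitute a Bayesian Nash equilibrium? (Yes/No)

Bidder 1 plays bid 5: E[bid 5] = 0.3·(6) + 0.5·(14) + 0.2·(6) = 10; E[bid 10] = 8.5. Best-responding. ✓
Bidder 2 (valuation low), facing bid 5: bid 5 gives 3, bid 10 gives -8. Proposed bid 5 is best. ✓
Bidder 2 (valuation medium), facing bid 5: bid 5 gives 2, bid 10 gives 9. Proposed bid 10 is best. ✓
Bidder 2 (valuation high), facing bid 5: bid 5 gives -6, bid 10 gives 13. Proposed bid 5 is not best — profitable deviation exists. ✗

No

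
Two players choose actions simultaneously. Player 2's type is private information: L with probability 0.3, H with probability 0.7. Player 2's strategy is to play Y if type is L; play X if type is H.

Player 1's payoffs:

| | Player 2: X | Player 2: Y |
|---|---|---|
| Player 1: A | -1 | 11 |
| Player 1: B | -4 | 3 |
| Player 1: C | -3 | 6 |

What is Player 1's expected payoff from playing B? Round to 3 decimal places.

Take the expectation over Player 2's type, weighting each type's action by its prior probability.
E[B] = 0.3·3 + 0.7·(-4) = 0.9 + (-2.8) = -1.9

-1.900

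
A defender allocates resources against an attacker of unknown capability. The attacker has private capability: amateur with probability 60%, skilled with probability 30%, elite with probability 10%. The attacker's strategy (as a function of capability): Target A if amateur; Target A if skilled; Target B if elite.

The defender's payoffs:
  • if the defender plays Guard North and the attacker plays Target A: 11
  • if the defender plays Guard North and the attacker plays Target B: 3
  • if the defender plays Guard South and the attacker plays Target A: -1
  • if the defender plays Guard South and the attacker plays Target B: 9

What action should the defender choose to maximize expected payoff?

E[Guard North] = 0.6·(11) + 0.3·(11) + 0.1·(3) = 10.2
E[Guard South] = 0.6·(-1) + 0.3·(-1) + 0.1·(9) = 0
Best response: Guard North (10.2 is the largest).

Guard North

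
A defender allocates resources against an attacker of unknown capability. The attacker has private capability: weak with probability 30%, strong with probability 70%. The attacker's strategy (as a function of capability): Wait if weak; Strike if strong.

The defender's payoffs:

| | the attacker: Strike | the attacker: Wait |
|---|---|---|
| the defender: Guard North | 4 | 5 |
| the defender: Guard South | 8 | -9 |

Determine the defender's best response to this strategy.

Guard North

Compute the defender's expected payoff for each action, taking the expectation over the attacker's type.
E[Guard North] = 0.3·(5) + 0.7·(4) = 4.3
E[Guard South] = 0.3·(-9) + 0.7·(8) = 2.9
Best response: Guard North (4.3 is the largest).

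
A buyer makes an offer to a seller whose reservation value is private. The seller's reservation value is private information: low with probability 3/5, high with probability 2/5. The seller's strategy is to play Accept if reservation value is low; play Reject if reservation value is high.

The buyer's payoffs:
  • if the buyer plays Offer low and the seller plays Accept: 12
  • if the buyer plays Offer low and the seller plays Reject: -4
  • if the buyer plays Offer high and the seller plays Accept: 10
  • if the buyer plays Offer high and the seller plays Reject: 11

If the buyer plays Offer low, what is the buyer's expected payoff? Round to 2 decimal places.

5.60

Take the expectation over the seller's reservation value, weighting each type's action by its prior probability.
E[Offer low] = 3/5·12 + 2/5·(-4) = 36/5 + (-8/5) = 28/5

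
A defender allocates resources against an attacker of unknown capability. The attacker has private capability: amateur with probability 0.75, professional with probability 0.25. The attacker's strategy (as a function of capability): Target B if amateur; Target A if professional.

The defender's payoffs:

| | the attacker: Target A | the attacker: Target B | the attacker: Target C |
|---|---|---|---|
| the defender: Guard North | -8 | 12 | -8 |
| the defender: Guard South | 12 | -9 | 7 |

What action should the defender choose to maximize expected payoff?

E[Guard North] = 0.75·(12) + 0.25·(-8) = 7
E[Guard South] = 0.75·(-9) + 0.25·(12) = -3.75
Best response: Guard North (7 is the largest).

Guard North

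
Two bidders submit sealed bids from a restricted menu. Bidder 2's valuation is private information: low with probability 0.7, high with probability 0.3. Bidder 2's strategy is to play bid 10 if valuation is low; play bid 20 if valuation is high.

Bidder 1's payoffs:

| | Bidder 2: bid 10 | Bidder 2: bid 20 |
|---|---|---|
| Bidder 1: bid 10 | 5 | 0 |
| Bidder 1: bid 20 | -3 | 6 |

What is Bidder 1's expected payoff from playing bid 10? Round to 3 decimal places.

3.500

E[bid 10] = 0.7·5 + 0.3·0 = 3.5 + 0 = 3.5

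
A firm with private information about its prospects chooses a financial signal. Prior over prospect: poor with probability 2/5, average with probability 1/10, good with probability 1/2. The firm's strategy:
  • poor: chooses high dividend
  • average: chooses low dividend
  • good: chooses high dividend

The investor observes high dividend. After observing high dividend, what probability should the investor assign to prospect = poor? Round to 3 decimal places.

0.444

P(high dividend) = (2/5)·1 + (1/10)·0 + (1/2)·1 = 9/10
P(poor | high dividend) = ((2/5)·1) / (9/10) = (2/5) / (9/10) = 4/9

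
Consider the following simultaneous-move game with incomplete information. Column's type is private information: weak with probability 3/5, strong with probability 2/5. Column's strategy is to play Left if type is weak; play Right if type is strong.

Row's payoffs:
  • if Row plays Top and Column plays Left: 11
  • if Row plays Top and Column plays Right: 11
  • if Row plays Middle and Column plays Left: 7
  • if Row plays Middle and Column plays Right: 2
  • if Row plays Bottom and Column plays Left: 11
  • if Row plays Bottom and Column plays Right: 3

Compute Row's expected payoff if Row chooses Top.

11

Take the expectation over Column's type, weighting each type's action by its prior probability.
E[Top] = 3/5·11 + 2/5·11 = 33/5 + 22/5 = 11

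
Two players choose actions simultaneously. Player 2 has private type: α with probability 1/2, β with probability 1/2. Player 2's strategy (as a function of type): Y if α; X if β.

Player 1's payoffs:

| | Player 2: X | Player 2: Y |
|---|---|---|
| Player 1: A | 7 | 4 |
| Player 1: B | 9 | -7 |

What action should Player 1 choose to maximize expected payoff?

A

E[A] = 1/2·(4) + 1/2·(7) = 11/2
E[B] = 1/2·(-7) + 1/2·(9) = 1
Best response: A (11/2 is the largest).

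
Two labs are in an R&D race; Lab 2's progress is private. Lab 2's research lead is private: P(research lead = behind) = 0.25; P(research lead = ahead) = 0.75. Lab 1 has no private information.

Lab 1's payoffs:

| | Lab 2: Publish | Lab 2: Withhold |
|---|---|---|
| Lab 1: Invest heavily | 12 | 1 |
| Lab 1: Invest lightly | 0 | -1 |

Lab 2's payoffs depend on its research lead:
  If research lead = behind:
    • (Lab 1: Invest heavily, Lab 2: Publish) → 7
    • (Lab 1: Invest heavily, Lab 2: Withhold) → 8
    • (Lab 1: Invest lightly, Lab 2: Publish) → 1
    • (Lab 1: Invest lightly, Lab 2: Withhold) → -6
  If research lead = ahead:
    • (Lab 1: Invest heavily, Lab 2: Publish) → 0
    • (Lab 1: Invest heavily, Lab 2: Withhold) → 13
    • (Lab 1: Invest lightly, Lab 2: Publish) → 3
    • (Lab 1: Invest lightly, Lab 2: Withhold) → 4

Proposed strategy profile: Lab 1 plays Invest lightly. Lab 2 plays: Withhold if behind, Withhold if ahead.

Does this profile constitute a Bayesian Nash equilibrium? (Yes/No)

Lab 1 plays Invest lightly: E[Invest lightly] = 0.25·(-1) + 0.75·(-1) = -1; E[Invest heavily] = 1. Not best-responding. ✗
Lab 2 (research lead behind), facing Invest lightly: Publish gives 1, Withhold gives -6. Proposed Withhold is not best — profitable deviation exists. ✗
Lab 2 (research lead ahead), facing Invest lightly: Publish gives 3, Withhold gives 4. Proposed Withhold is best. ✓

No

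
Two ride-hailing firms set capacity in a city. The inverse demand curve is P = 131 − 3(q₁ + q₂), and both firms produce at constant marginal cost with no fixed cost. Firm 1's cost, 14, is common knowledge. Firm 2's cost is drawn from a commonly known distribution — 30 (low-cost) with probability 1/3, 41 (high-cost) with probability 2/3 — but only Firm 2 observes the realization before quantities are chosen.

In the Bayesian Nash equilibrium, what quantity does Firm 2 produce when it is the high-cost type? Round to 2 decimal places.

7.20

Each type of Firm 2 best-responds to q₁; Firm 1 best-responds to the expected q₂ over Firm 2's types.
Firm 2 with cost c maximizes (131 − 3(q₁+q₂) − c)·q₂, giving q₂(c) = (131 − c − 3q₁)/6.
E[c₂] = 1/3·30 + 2/3·41 = 37.3333
Firm 1's FOC against E[q₂] yields q₁ = (131 − 2·14 + E[c₂])/9 = (131 − 28 + 37.3333)/9 = 15.5926.
q₂(high-cost) = (131 − 41 − 3·15.5926)/6 = 7.2037.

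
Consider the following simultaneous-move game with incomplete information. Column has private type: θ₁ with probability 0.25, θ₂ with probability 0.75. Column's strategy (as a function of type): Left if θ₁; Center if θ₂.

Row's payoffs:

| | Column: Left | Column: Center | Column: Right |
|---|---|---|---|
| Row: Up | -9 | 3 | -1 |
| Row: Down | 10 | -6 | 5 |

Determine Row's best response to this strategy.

Up

E[Up] = 0.25·(-9) + 0.75·(3) = 0
E[Down] = 0.25·(10) + 0.75·(-6) = -2
Best response: Up (0 is the largest).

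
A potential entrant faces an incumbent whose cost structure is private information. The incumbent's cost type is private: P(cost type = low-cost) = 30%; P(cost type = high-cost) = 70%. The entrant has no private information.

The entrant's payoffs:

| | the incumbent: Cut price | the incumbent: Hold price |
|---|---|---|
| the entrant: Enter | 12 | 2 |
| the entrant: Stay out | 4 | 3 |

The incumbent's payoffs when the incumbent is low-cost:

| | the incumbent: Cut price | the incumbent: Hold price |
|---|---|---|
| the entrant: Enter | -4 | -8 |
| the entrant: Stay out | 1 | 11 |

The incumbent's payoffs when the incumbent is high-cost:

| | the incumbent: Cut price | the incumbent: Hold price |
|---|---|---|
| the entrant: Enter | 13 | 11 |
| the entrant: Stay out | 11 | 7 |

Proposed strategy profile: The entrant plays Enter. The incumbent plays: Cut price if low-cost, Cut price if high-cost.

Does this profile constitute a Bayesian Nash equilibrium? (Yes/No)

The entrant plays Enter: E[Enter] = 0.3·(12) + 0.7·(12) = 12; E[Stay out] = 4. Best-responding. ✓
The incumbent (cost type low-cost), facing Enter: Cut price gives -4, Hold price gives -8. Proposed Cut price is best. ✓
The incumbent (cost type high-cost), facing Enter: Cut price gives 13, Hold price gives 11. Proposed Cut price is best. ✓

Yes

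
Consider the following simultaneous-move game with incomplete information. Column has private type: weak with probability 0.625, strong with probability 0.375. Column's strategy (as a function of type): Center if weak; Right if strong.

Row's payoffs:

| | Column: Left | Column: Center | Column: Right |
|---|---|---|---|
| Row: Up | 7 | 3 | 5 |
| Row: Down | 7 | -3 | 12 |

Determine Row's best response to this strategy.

Up

E[Up] = 0.625·(3) + 0.375·(5) = 3.75
E[Down] = 0.625·(-3) + 0.375·(12) = 2.625
Best response: Up (3.75 is the largest).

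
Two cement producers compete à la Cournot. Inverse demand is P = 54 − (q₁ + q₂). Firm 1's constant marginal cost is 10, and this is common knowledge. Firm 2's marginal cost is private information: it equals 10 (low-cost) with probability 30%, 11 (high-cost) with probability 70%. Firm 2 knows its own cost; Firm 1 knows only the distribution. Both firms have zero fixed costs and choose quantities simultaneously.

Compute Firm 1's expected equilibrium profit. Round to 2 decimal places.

Firm 2 with cost c maximizes (54 − (q₁+q₂) − c)·q₂, giving q₂(c) = (54 − c − q₁)/2.
E[c₂] = 0.3·10 + 0.7·11 = 10.7
Firm 1's FOC against E[q₂] yields q₁ = (54 − 2·10 + E[c₂])/3 = (54 − 20 + 10.7)/3 = 14.9.
E[P] = 54 − (q₁ + E[q₂]) = 24.9; Firm 1's expected profit = (E[P] − 10)·q₁ = (24.9 − 10)·14.9 = 222.01.

222.01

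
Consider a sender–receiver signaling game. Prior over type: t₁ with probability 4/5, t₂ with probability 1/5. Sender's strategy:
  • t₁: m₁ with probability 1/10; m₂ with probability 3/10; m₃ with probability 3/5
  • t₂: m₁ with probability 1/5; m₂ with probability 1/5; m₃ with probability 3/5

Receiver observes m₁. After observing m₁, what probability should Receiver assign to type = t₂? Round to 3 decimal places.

P(m₁) = (4/5)·(1/10) + (1/5)·(1/5) = 3/25
P(t₂ | m₁) = ((1/5)·(1/5)) / (3/25) = (1/25) / (3/25) = 1/3

0.333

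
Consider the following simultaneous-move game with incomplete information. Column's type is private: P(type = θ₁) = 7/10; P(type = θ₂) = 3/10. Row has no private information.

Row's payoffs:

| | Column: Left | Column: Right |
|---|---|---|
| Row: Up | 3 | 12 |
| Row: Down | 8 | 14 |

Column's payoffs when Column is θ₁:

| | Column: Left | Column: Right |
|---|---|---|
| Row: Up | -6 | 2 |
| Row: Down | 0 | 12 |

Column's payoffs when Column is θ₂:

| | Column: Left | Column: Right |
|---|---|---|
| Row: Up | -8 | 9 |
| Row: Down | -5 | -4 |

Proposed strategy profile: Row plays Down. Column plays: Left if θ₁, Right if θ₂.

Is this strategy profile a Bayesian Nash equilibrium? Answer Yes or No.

No

A profile is a BNE iff every type of every player is best-responding given beliefs about the other side.
Row plays Down: E[Down] = 7/10·(8) + 3/10·(14) = 49/5; E[Up] = 57/10. Best-responding. ✓
Column (type θ₁), facing Down: Left gives 0, Right gives 12. Proposed Left is not best — profitable deviation exists. ✗
Column (type θ₂), facing Down: Left gives -5, Right gives -4. Proposed Right is best. ✓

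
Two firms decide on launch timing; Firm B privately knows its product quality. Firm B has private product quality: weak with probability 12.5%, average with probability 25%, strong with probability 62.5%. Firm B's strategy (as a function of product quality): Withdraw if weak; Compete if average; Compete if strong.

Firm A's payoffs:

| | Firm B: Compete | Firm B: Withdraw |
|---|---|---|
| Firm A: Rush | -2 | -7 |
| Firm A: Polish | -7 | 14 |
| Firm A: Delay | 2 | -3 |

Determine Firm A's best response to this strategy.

Delay

E[Rush] = 0.125·(-7) + 0.25·(-2) + 0.625·(-2) = -2.625
E[Polish] = 0.125·(14) + 0.25·(-7) + 0.625·(-7) = -4.375
E[Delay] = 0.125·(-3) + 0.25·(2) + 0.625·(2) = 1.375
Best response: Delay (1.375 is the largest).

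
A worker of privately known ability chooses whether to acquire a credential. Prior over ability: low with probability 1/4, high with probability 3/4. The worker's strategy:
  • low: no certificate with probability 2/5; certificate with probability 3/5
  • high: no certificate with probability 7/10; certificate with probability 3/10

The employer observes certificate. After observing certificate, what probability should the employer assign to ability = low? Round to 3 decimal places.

P(certificate) = (1/4)·(3/5) + (3/4)·(3/10) = 3/8
P(low | certificate) = ((1/4)·(3/5)) / (3/8) = (3/20) / (3/8) = 2/5

0.400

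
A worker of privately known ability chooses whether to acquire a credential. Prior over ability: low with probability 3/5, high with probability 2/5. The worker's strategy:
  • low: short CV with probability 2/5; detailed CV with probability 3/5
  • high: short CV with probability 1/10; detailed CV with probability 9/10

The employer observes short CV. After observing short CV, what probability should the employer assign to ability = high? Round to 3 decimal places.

0.143

Apply Bayes' rule using the sender's strategy as the likelihood.
P(short CV) = (3/5)·(2/5) + (2/5)·(1/10) = 7/25
P(high | short CV) = ((2/5)·(1/10)) / (7/25) = (1/25) / (7/25) = 1/7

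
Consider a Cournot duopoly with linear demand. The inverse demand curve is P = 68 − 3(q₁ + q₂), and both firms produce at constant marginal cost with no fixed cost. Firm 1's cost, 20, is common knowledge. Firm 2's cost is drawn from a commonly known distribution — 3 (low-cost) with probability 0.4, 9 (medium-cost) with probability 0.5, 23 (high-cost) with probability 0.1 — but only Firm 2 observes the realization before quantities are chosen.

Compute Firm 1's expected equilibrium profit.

Type-c best response for Firm 2: q₂(c) = (68 − c)/6 − q₁/2.
Firm 1 maximizes expected profit; its first-order condition is 68 − 6q₁ − 3E[q₂] − 20 = 0.
Substituting E[q₂] and solving: E[c₂] = 8, so q₁ = (68 − 2·20 + 8)/9 = 4.
E[P] = 68 − 3·(q₁ + E[q₂]) = 32; Firm 1's expected profit = (E[P] − 20)·q₁ = (32 − 20)·4 = 48.

48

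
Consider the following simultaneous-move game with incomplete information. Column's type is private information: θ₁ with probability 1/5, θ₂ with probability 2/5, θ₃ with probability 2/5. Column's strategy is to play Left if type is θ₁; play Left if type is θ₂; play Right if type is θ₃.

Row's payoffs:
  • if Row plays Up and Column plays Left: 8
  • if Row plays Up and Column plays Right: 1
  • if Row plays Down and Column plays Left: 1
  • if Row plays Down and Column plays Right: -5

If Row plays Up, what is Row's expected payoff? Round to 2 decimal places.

Take the expectation over Column's type, weighting each type's action by its prior probability.
E[Up] = 1/5·8 + 2/5·8 + 2/5·1 = 8/5 + 16/5 + 2/5 = 26/5

5.20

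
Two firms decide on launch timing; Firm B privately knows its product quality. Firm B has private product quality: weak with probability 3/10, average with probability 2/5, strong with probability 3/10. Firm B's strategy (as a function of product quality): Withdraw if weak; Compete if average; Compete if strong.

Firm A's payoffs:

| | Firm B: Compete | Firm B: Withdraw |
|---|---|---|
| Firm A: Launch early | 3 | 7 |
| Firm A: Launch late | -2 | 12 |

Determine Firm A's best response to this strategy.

Launch early

Compute Firm A's expected payoff for each action, taking the expectation over Firm B's type.
E[Launch early] = 3/10·(7) + 2/5·(3) + 3/10·(3) = 21/5
E[Launch late] = 3/10·(12) + 2/5·(-2) + 3/10·(-2) = 11/5
Best response: Launch early (21/5 is the largest).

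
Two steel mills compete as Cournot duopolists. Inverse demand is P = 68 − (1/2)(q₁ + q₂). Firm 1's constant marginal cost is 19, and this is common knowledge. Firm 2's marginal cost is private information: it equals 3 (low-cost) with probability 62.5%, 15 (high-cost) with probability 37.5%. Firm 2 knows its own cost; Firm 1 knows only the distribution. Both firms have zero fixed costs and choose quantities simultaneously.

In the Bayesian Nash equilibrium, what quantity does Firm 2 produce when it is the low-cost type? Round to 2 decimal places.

Firm 2 with cost c maximizes (68 − (1/2)(q₁+q₂) − c)·q₂, giving q₂(c) = (68 − c − (1/2)q₁).
E[c₂] = 0.625·3 + 0.375·15 = 7.5
Firm 1's FOC against E[q₂] yields q₁ = (68 − 2·19 + E[c₂])/(3/2) = (68 − 38 + 7.5)/(3/2) = 25.
q₂(low-cost) = (68 − 3 − (1/2)·25) = 52.5.

52.50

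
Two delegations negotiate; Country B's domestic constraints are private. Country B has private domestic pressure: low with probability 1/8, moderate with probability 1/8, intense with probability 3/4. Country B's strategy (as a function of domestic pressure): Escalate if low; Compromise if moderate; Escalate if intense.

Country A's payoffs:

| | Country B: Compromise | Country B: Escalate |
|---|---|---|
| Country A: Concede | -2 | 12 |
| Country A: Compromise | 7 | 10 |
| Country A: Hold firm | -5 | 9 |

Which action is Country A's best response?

Concede

Compute Country A's expected payoff for each action, taking the expectation over Country B's type.
E[Concede] = 1/8·(12) + 1/8·(-2) + 3/4·(12) = 41/4
E[Compromise] = 1/8·(10) + 1/8·(7) + 3/4·(10) = 77/8
E[Hold firm] = 1/8·(9) + 1/8·(-5) + 3/4·(9) = 29/4
Best response: Concede (41/4 is the largest).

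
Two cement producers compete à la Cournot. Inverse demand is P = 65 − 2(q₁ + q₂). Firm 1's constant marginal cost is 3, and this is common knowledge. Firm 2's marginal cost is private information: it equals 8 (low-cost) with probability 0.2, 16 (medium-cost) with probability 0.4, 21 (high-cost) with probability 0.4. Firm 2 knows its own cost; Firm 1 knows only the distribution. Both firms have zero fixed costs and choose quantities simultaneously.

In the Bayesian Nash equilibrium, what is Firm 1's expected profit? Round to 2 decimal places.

315.84

Firm 2 with cost c maximizes (65 − 2(q₁+q₂) − c)·q₂, giving q₂(c) = (65 − c − 2q₁)/4.
E[c₂] = 0.2·8 + 0.4·16 + 0.4·21 = 16.4
Firm 1's FOC against E[q₂] yields q₁ = (65 − 2·3 + E[c₂])/6 = (65 − 6 + 16.4)/6 = 12.5667.
E[P] = 65 − 2·(q₁ + E[q₂]) = 28.1333; Firm 1's expected profit = (E[P] − 3)·q₁ = (28.1333 − 3)·12.5667 = 315.842.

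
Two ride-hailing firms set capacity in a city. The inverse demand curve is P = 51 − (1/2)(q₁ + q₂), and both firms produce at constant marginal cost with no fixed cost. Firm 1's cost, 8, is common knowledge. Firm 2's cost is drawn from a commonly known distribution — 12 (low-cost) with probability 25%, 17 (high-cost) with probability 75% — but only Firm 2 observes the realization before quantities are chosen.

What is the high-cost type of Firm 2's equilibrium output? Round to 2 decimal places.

Type-c best response for Firm 2: q₂(c) = (51 − c) − q₁/2.
Firm 1 maximizes expected profit; its first-order condition is 51 − q₁ − (1/2)E[q₂] − 8 = 0.
Substituting E[q₂] and solving: E[c₂] = 15.75, so q₁ = (51 − 2·8 + 15.75)/(3/2) = 33.8333.
q₂(high-cost) = (51 − 17 − (1/2)·33.8333) = 17.0833.

17.08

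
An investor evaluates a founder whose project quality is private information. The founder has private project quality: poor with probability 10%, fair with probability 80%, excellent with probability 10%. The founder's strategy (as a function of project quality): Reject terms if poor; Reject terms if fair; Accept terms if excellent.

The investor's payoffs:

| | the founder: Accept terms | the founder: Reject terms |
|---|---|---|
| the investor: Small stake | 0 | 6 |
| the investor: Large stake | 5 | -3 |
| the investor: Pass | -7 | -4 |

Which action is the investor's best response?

Compute the investor's expected payoff for each action, taking the expectation over the founder's type.
E[Small stake] = 0.1·(6) + 0.8·(6) + 0.1·(0) = 5.4
E[Large stake] = 0.1·(-3) + 0.8·(-3) + 0.1·(5) = -2.2
E[Pass] = 0.1·(-4) + 0.8·(-4) + 0.1·(-7) = -4.3
Best response: Small stake (5.4 is the largest).

Small stake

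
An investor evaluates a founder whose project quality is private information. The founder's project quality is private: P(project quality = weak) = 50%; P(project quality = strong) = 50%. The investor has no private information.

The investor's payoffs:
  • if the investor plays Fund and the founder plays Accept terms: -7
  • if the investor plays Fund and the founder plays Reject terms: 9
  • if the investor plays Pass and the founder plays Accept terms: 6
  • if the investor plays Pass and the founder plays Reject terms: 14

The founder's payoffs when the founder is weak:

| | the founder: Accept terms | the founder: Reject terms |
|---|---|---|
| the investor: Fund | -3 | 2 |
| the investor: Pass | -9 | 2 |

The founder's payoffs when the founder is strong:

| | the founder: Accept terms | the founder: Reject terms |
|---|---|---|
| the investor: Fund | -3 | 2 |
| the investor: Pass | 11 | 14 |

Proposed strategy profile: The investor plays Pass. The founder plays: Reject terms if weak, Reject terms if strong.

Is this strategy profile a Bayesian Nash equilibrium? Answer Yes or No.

The investor plays Pass: E[Pass] = 0.5·(14) + 0.5·(14) = 14; E[Fund] = 9. Best-responding. ✓
The founder (project quality weak), facing Pass: Accept terms gives -9, Reject terms gives 2. Proposed Reject terms is best. ✓
The founder (project quality strong), facing Pass: Accept terms gives 11, Reject terms gives 14. Proposed Reject terms is best. ✓

Yes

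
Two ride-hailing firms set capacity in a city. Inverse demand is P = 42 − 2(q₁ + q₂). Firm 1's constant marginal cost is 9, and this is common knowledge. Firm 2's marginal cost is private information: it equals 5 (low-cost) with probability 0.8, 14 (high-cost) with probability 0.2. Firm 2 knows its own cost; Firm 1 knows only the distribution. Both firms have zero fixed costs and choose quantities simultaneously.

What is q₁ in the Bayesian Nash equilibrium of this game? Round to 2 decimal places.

5.13

Firm 2 with cost c maximizes (42 − 2(q₁+q₂) − c)·q₂, giving q₂(c) = (42 − c − 2q₁)/4.
E[c₂] = 0.8·5 + 0.2·14 = 6.8
Firm 1's FOC against E[q₂] yields q₁ = (42 − 2·9 + E[c₂])/6 = (42 − 18 + 6.8)/6 = 5.13333.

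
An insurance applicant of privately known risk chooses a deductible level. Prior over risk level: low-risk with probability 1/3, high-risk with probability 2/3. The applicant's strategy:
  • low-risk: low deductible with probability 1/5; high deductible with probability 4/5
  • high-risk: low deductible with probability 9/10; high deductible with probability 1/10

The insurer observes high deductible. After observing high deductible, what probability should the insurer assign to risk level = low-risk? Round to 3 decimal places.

0.800

P(high deductible) = (1/3)·(4/5) + (2/3)·(1/10) = 1/3
P(low-risk | high deductible) = ((1/3)·(4/5)) / (1/3) = (4/15) / (1/3) = 4/5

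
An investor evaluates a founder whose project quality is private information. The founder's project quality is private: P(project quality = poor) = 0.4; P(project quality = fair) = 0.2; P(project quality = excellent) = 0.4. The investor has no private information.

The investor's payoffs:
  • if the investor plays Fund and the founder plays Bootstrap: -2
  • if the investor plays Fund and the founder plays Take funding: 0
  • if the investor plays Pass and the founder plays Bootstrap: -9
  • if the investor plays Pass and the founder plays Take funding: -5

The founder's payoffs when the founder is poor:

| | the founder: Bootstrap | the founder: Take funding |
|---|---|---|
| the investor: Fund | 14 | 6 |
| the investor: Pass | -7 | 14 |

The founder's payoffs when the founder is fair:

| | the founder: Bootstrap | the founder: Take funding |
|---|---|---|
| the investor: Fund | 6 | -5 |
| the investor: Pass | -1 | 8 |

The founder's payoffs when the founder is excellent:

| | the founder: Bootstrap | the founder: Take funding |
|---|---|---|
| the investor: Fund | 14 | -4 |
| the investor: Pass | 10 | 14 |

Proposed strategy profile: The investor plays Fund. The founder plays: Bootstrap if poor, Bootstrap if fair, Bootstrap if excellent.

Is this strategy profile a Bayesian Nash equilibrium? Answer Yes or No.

Yes

The investor plays Fund: E[Fund] = 0.4·(-2) + 0.2·(-2) + 0.4·(-2) = -2; E[Pass] = -9. Best-responding. ✓
The founder (project quality poor), facing Fund: Bootstrap gives 14, Take funding gives 6. Proposed Bootstrap is best. ✓
The founder (project quality fair), facing Fund: Bootstrap gives 6, Take funding gives -5. Proposed Bootstrap is best. ✓
The founder (project quality excellent), facing Fund: Bootstrap gives 14, Take funding gives -4. Proposed Bootstrap is best. ✓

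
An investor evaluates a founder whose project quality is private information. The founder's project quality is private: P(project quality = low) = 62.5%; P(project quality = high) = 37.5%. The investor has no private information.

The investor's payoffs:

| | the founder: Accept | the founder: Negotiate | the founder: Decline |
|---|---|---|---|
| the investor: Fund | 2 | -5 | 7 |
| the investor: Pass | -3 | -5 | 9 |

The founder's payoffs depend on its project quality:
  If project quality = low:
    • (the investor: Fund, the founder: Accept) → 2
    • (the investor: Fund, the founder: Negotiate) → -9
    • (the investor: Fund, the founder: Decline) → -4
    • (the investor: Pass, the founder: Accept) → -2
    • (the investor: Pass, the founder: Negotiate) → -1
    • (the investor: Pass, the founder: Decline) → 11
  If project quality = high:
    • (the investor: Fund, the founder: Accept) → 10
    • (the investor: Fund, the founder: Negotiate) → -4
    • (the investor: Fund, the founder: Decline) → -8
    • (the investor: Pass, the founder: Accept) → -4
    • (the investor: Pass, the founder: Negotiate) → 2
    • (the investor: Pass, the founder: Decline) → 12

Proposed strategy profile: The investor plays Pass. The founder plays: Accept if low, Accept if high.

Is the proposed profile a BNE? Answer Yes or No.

No

The investor plays Pass: E[Pass] = 0.625·(-3) + 0.375·(-3) = -3; E[Fund] = 2. Not best-responding. ✗
The founder (project quality low), facing Pass: Accept gives -2, Negotiate gives -1, Decline gives 11. Proposed Accept is not best — profitable deviation exists. ✗
The founder (project quality high), facing Pass: Accept gives -4, Negotiate gives 2, Decline gives 12. Proposed Accept is not best — profitable deviation exists. ✗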